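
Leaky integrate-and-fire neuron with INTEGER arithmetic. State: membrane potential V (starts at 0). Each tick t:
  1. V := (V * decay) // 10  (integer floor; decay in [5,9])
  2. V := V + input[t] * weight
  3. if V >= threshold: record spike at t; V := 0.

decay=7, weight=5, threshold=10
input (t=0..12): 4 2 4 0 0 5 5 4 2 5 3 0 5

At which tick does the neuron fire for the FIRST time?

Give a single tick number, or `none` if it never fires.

t=0: input=4 -> V=0 FIRE
t=1: input=2 -> V=0 FIRE
t=2: input=4 -> V=0 FIRE
t=3: input=0 -> V=0
t=4: input=0 -> V=0
t=5: input=5 -> V=0 FIRE
t=6: input=5 -> V=0 FIRE
t=7: input=4 -> V=0 FIRE
t=8: input=2 -> V=0 FIRE
t=9: input=5 -> V=0 FIRE
t=10: input=3 -> V=0 FIRE
t=11: input=0 -> V=0
t=12: input=5 -> V=0 FIRE

Answer: 0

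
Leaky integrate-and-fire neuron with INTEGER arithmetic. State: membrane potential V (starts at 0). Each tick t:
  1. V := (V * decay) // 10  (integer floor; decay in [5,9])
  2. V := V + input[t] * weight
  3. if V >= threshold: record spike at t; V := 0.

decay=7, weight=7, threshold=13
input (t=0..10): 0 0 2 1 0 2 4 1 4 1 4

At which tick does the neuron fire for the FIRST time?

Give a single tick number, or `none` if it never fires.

t=0: input=0 -> V=0
t=1: input=0 -> V=0
t=2: input=2 -> V=0 FIRE
t=3: input=1 -> V=7
t=4: input=0 -> V=4
t=5: input=2 -> V=0 FIRE
t=6: input=4 -> V=0 FIRE
t=7: input=1 -> V=7
t=8: input=4 -> V=0 FIRE
t=9: input=1 -> V=7
t=10: input=4 -> V=0 FIRE

Answer: 2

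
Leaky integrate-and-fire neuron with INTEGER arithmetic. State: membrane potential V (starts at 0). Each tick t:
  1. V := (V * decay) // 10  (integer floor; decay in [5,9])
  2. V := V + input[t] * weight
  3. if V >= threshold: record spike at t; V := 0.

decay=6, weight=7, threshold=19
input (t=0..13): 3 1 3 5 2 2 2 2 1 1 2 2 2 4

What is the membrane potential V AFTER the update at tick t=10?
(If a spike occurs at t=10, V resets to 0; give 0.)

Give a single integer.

t=0: input=3 -> V=0 FIRE
t=1: input=1 -> V=7
t=2: input=3 -> V=0 FIRE
t=3: input=5 -> V=0 FIRE
t=4: input=2 -> V=14
t=5: input=2 -> V=0 FIRE
t=6: input=2 -> V=14
t=7: input=2 -> V=0 FIRE
t=8: input=1 -> V=7
t=9: input=1 -> V=11
t=10: input=2 -> V=0 FIRE
t=11: input=2 -> V=14
t=12: input=2 -> V=0 FIRE
t=13: input=4 -> V=0 FIRE

Answer: 0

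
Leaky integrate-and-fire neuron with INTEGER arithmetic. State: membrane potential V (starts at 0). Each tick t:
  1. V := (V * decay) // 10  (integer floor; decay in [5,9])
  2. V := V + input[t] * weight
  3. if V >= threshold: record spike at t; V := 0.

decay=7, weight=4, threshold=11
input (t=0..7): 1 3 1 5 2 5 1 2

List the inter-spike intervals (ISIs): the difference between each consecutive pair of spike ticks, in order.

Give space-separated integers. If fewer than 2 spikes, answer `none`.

t=0: input=1 -> V=4
t=1: input=3 -> V=0 FIRE
t=2: input=1 -> V=4
t=3: input=5 -> V=0 FIRE
t=4: input=2 -> V=8
t=5: input=5 -> V=0 FIRE
t=6: input=1 -> V=4
t=7: input=2 -> V=10

Answer: 2 2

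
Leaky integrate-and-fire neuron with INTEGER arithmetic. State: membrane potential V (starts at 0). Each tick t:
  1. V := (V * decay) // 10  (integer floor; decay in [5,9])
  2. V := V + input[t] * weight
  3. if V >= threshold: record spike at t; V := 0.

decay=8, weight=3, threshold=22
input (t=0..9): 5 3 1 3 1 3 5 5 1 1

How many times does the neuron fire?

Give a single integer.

Answer: 2

Derivation:
t=0: input=5 -> V=15
t=1: input=3 -> V=21
t=2: input=1 -> V=19
t=3: input=3 -> V=0 FIRE
t=4: input=1 -> V=3
t=5: input=3 -> V=11
t=6: input=5 -> V=0 FIRE
t=7: input=5 -> V=15
t=8: input=1 -> V=15
t=9: input=1 -> V=15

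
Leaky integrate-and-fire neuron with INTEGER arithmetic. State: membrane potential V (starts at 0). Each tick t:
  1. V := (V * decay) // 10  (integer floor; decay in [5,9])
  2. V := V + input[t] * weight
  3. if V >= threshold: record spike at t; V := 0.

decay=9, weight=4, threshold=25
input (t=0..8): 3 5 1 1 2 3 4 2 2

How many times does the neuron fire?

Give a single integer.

t=0: input=3 -> V=12
t=1: input=5 -> V=0 FIRE
t=2: input=1 -> V=4
t=3: input=1 -> V=7
t=4: input=2 -> V=14
t=5: input=3 -> V=24
t=6: input=4 -> V=0 FIRE
t=7: input=2 -> V=8
t=8: input=2 -> V=15

Answer: 2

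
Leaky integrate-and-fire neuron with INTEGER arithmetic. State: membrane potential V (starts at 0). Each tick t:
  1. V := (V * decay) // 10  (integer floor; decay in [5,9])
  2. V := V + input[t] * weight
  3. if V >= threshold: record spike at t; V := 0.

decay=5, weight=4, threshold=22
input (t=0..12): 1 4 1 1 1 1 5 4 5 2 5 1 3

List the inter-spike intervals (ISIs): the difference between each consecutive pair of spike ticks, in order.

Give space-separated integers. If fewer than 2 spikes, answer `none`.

Answer: 2 2

Derivation:
t=0: input=1 -> V=4
t=1: input=4 -> V=18
t=2: input=1 -> V=13
t=3: input=1 -> V=10
t=4: input=1 -> V=9
t=5: input=1 -> V=8
t=6: input=5 -> V=0 FIRE
t=7: input=4 -> V=16
t=8: input=5 -> V=0 FIRE
t=9: input=2 -> V=8
t=10: input=5 -> V=0 FIRE
t=11: input=1 -> V=4
t=12: input=3 -> V=14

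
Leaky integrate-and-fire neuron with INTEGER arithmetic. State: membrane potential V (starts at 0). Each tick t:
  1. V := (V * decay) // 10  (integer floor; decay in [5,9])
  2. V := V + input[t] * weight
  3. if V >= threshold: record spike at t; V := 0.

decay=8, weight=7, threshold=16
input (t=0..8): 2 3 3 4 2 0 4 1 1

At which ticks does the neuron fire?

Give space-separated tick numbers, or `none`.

t=0: input=2 -> V=14
t=1: input=3 -> V=0 FIRE
t=2: input=3 -> V=0 FIRE
t=3: input=4 -> V=0 FIRE
t=4: input=2 -> V=14
t=5: input=0 -> V=11
t=6: input=4 -> V=0 FIRE
t=7: input=1 -> V=7
t=8: input=1 -> V=12

Answer: 1 2 3 6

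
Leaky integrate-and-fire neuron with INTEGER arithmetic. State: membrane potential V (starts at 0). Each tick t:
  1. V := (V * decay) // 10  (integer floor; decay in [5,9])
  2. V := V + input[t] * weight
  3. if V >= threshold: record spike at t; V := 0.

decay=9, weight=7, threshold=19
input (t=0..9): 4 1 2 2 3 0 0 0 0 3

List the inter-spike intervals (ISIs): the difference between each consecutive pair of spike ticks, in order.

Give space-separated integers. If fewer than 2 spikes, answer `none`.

Answer: 2 2 5

Derivation:
t=0: input=4 -> V=0 FIRE
t=1: input=1 -> V=7
t=2: input=2 -> V=0 FIRE
t=3: input=2 -> V=14
t=4: input=3 -> V=0 FIRE
t=5: input=0 -> V=0
t=6: input=0 -> V=0
t=7: input=0 -> V=0
t=8: input=0 -> V=0
t=9: input=3 -> V=0 FIRE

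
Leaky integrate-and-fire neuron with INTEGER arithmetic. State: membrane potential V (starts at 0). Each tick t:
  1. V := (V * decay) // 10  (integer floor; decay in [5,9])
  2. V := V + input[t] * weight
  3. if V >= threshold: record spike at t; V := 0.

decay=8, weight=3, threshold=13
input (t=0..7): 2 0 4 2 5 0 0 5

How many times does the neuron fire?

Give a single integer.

t=0: input=2 -> V=6
t=1: input=0 -> V=4
t=2: input=4 -> V=0 FIRE
t=3: input=2 -> V=6
t=4: input=5 -> V=0 FIRE
t=5: input=0 -> V=0
t=6: input=0 -> V=0
t=7: input=5 -> V=0 FIRE

Answer: 3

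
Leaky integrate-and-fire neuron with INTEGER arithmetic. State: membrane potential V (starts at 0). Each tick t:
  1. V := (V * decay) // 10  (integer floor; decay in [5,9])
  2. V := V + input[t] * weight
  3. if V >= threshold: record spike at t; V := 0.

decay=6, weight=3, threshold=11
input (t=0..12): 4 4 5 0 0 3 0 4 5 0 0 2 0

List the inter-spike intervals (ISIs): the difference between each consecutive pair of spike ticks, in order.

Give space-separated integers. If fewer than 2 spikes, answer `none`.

Answer: 1 1 5 1

Derivation:
t=0: input=4 -> V=0 FIRE
t=1: input=4 -> V=0 FIRE
t=2: input=5 -> V=0 FIRE
t=3: input=0 -> V=0
t=4: input=0 -> V=0
t=5: input=3 -> V=9
t=6: input=0 -> V=5
t=7: input=4 -> V=0 FIRE
t=8: input=5 -> V=0 FIRE
t=9: input=0 -> V=0
t=10: input=0 -> V=0
t=11: input=2 -> V=6
t=12: input=0 -> V=3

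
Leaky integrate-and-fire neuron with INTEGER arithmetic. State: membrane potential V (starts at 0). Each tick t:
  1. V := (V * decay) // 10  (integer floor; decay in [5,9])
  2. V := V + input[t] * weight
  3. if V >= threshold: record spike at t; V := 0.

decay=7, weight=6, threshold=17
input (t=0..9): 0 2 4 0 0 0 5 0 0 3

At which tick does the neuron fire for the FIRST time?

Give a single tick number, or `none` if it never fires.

t=0: input=0 -> V=0
t=1: input=2 -> V=12
t=2: input=4 -> V=0 FIRE
t=3: input=0 -> V=0
t=4: input=0 -> V=0
t=5: input=0 -> V=0
t=6: input=5 -> V=0 FIRE
t=7: input=0 -> V=0
t=8: input=0 -> V=0
t=9: input=3 -> V=0 FIRE

Answer: 2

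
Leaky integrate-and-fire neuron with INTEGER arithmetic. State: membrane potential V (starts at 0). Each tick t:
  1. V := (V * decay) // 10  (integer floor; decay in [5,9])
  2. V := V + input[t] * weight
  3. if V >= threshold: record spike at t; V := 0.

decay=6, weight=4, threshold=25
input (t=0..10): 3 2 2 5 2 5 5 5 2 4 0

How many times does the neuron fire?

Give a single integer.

Answer: 3

Derivation:
t=0: input=3 -> V=12
t=1: input=2 -> V=15
t=2: input=2 -> V=17
t=3: input=5 -> V=0 FIRE
t=4: input=2 -> V=8
t=5: input=5 -> V=24
t=6: input=5 -> V=0 FIRE
t=7: input=5 -> V=20
t=8: input=2 -> V=20
t=9: input=4 -> V=0 FIRE
t=10: input=0 -> V=0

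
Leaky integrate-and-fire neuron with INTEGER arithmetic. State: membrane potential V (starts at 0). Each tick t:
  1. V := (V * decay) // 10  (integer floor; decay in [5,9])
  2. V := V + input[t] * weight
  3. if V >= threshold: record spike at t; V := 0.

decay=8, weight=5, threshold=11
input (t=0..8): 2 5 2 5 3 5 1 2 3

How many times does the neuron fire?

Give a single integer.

Answer: 6

Derivation:
t=0: input=2 -> V=10
t=1: input=5 -> V=0 FIRE
t=2: input=2 -> V=10
t=3: input=5 -> V=0 FIRE
t=4: input=3 -> V=0 FIRE
t=5: input=5 -> V=0 FIRE
t=6: input=1 -> V=5
t=7: input=2 -> V=0 FIRE
t=8: input=3 -> V=0 FIRE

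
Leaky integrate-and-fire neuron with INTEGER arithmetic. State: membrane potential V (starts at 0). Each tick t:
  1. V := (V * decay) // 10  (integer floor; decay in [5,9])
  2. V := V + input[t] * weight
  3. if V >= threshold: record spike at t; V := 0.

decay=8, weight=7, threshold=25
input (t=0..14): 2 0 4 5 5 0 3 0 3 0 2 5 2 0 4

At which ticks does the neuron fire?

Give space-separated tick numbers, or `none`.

Answer: 2 3 4 8 11 14

Derivation:
t=0: input=2 -> V=14
t=1: input=0 -> V=11
t=2: input=4 -> V=0 FIRE
t=3: input=5 -> V=0 FIRE
t=4: input=5 -> V=0 FIRE
t=5: input=0 -> V=0
t=6: input=3 -> V=21
t=7: input=0 -> V=16
t=8: input=3 -> V=0 FIRE
t=9: input=0 -> V=0
t=10: input=2 -> V=14
t=11: input=5 -> V=0 FIRE
t=12: input=2 -> V=14
t=13: input=0 -> V=11
t=14: input=4 -> V=0 FIRE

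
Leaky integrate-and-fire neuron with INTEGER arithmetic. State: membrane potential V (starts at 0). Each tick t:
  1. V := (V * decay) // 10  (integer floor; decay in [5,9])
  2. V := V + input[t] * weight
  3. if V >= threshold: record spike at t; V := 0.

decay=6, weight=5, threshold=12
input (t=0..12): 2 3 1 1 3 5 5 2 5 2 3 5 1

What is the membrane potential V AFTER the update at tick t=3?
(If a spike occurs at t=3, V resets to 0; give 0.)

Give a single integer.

t=0: input=2 -> V=10
t=1: input=3 -> V=0 FIRE
t=2: input=1 -> V=5
t=3: input=1 -> V=8
t=4: input=3 -> V=0 FIRE
t=5: input=5 -> V=0 FIRE
t=6: input=5 -> V=0 FIRE
t=7: input=2 -> V=10
t=8: input=5 -> V=0 FIRE
t=9: input=2 -> V=10
t=10: input=3 -> V=0 FIRE
t=11: input=5 -> V=0 FIRE
t=12: input=1 -> V=5

Answer: 8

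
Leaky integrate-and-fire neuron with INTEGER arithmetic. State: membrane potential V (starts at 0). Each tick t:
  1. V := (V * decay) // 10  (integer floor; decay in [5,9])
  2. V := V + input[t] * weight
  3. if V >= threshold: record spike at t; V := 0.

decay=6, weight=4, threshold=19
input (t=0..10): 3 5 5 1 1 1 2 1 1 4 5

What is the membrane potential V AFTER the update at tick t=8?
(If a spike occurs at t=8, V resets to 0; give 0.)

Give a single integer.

t=0: input=3 -> V=12
t=1: input=5 -> V=0 FIRE
t=2: input=5 -> V=0 FIRE
t=3: input=1 -> V=4
t=4: input=1 -> V=6
t=5: input=1 -> V=7
t=6: input=2 -> V=12
t=7: input=1 -> V=11
t=8: input=1 -> V=10
t=9: input=4 -> V=0 FIRE
t=10: input=5 -> V=0 FIRE

Answer: 10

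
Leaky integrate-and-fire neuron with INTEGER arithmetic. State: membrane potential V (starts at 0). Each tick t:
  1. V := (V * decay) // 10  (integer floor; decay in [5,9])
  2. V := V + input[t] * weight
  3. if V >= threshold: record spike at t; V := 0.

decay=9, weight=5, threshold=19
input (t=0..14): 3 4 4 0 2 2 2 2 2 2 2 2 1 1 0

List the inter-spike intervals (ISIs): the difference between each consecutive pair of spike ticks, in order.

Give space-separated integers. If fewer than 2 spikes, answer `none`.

t=0: input=3 -> V=15
t=1: input=4 -> V=0 FIRE
t=2: input=4 -> V=0 FIRE
t=3: input=0 -> V=0
t=4: input=2 -> V=10
t=5: input=2 -> V=0 FIRE
t=6: input=2 -> V=10
t=7: input=2 -> V=0 FIRE
t=8: input=2 -> V=10
t=9: input=2 -> V=0 FIRE
t=10: input=2 -> V=10
t=11: input=2 -> V=0 FIRE
t=12: input=1 -> V=5
t=13: input=1 -> V=9
t=14: input=0 -> V=8

Answer: 1 3 2 2 2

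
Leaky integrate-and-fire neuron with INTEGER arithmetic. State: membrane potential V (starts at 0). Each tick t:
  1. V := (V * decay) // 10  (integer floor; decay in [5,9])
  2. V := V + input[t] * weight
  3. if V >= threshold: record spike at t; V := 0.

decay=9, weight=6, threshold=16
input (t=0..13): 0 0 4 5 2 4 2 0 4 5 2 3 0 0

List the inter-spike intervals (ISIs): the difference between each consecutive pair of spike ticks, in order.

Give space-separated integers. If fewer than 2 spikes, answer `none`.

Answer: 1 2 3 1 2

Derivation:
t=0: input=0 -> V=0
t=1: input=0 -> V=0
t=2: input=4 -> V=0 FIRE
t=3: input=5 -> V=0 FIRE
t=4: input=2 -> V=12
t=5: input=4 -> V=0 FIRE
t=6: input=2 -> V=12
t=7: input=0 -> V=10
t=8: input=4 -> V=0 FIRE
t=9: input=5 -> V=0 FIRE
t=10: input=2 -> V=12
t=11: input=3 -> V=0 FIRE
t=12: input=0 -> V=0
t=13: input=0 -> V=0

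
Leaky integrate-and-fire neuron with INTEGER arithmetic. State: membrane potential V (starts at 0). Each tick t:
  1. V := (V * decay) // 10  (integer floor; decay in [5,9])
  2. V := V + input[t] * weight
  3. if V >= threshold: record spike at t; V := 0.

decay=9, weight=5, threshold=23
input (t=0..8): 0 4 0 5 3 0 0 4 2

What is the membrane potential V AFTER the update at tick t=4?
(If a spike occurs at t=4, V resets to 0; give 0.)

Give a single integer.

t=0: input=0 -> V=0
t=1: input=4 -> V=20
t=2: input=0 -> V=18
t=3: input=5 -> V=0 FIRE
t=4: input=3 -> V=15
t=5: input=0 -> V=13
t=6: input=0 -> V=11
t=7: input=4 -> V=0 FIRE
t=8: input=2 -> V=10

Answer: 15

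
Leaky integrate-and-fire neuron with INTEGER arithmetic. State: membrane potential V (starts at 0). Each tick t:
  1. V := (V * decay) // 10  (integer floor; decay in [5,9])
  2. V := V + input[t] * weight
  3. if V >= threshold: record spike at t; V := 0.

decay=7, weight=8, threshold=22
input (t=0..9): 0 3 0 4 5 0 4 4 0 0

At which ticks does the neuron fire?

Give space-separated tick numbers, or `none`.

Answer: 1 3 4 6 7

Derivation:
t=0: input=0 -> V=0
t=1: input=3 -> V=0 FIRE
t=2: input=0 -> V=0
t=3: input=4 -> V=0 FIRE
t=4: input=5 -> V=0 FIRE
t=5: input=0 -> V=0
t=6: input=4 -> V=0 FIRE
t=7: input=4 -> V=0 FIRE
t=8: input=0 -> V=0
t=9: input=0 -> V=0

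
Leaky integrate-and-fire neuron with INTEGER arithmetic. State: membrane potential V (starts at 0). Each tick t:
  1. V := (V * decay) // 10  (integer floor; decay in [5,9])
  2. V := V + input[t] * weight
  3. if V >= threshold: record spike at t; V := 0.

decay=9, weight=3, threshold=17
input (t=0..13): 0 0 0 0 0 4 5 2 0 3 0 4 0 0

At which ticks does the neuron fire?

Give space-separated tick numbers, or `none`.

Answer: 6 11

Derivation:
t=0: input=0 -> V=0
t=1: input=0 -> V=0
t=2: input=0 -> V=0
t=3: input=0 -> V=0
t=4: input=0 -> V=0
t=5: input=4 -> V=12
t=6: input=5 -> V=0 FIRE
t=7: input=2 -> V=6
t=8: input=0 -> V=5
t=9: input=3 -> V=13
t=10: input=0 -> V=11
t=11: input=4 -> V=0 FIRE
t=12: input=0 -> V=0
t=13: input=0 -> V=0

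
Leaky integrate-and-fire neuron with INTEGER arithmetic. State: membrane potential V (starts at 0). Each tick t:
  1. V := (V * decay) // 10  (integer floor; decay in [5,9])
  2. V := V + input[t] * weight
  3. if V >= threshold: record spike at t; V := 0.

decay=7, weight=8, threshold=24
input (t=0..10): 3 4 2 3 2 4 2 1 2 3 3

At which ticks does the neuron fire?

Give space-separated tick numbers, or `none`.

Answer: 0 1 3 5 8 9 10

Derivation:
t=0: input=3 -> V=0 FIRE
t=1: input=4 -> V=0 FIRE
t=2: input=2 -> V=16
t=3: input=3 -> V=0 FIRE
t=4: input=2 -> V=16
t=5: input=4 -> V=0 FIRE
t=6: input=2 -> V=16
t=7: input=1 -> V=19
t=8: input=2 -> V=0 FIRE
t=9: input=3 -> V=0 FIRE
t=10: input=3 -> V=0 FIRE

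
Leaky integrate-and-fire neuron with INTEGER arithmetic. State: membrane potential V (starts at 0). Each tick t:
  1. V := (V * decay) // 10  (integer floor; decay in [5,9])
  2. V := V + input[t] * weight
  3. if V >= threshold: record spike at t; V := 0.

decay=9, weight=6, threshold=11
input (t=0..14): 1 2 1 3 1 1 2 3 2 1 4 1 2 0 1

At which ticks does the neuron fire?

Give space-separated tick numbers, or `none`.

Answer: 1 3 5 6 7 8 10 12

Derivation:
t=0: input=1 -> V=6
t=1: input=2 -> V=0 FIRE
t=2: input=1 -> V=6
t=3: input=3 -> V=0 FIRE
t=4: input=1 -> V=6
t=5: input=1 -> V=0 FIRE
t=6: input=2 -> V=0 FIRE
t=7: input=3 -> V=0 FIRE
t=8: input=2 -> V=0 FIRE
t=9: input=1 -> V=6
t=10: input=4 -> V=0 FIRE
t=11: input=1 -> V=6
t=12: input=2 -> V=0 FIRE
t=13: input=0 -> V=0
t=14: input=1 -> V=6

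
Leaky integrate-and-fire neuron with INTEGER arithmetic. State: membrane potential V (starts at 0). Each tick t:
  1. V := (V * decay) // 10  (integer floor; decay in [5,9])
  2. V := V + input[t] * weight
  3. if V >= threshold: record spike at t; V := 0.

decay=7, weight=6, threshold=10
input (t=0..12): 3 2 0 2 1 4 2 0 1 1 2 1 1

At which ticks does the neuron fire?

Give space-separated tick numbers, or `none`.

Answer: 0 1 3 5 6 9 10 12

Derivation:
t=0: input=3 -> V=0 FIRE
t=1: input=2 -> V=0 FIRE
t=2: input=0 -> V=0
t=3: input=2 -> V=0 FIRE
t=4: input=1 -> V=6
t=5: input=4 -> V=0 FIRE
t=6: input=2 -> V=0 FIRE
t=7: input=0 -> V=0
t=8: input=1 -> V=6
t=9: input=1 -> V=0 FIRE
t=10: input=2 -> V=0 FIRE
t=11: input=1 -> V=6
t=12: input=1 -> V=0 FIRE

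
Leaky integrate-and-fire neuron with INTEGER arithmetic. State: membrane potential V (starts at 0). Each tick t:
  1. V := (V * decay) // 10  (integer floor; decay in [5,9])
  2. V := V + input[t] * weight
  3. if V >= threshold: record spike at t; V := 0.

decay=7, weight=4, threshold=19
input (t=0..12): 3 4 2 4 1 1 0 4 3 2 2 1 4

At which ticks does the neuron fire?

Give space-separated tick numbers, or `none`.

Answer: 1 3 8 12

Derivation:
t=0: input=3 -> V=12
t=1: input=4 -> V=0 FIRE
t=2: input=2 -> V=8
t=3: input=4 -> V=0 FIRE
t=4: input=1 -> V=4
t=5: input=1 -> V=6
t=6: input=0 -> V=4
t=7: input=4 -> V=18
t=8: input=3 -> V=0 FIRE
t=9: input=2 -> V=8
t=10: input=2 -> V=13
t=11: input=1 -> V=13
t=12: input=4 -> V=0 FIRE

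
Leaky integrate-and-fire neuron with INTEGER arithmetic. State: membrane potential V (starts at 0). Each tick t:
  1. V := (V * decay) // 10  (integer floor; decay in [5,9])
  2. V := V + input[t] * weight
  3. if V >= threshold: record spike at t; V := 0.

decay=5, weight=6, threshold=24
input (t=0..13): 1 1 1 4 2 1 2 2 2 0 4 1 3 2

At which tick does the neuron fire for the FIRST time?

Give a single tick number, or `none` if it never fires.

t=0: input=1 -> V=6
t=1: input=1 -> V=9
t=2: input=1 -> V=10
t=3: input=4 -> V=0 FIRE
t=4: input=2 -> V=12
t=5: input=1 -> V=12
t=6: input=2 -> V=18
t=7: input=2 -> V=21
t=8: input=2 -> V=22
t=9: input=0 -> V=11
t=10: input=4 -> V=0 FIRE
t=11: input=1 -> V=6
t=12: input=3 -> V=21
t=13: input=2 -> V=22

Answer: 3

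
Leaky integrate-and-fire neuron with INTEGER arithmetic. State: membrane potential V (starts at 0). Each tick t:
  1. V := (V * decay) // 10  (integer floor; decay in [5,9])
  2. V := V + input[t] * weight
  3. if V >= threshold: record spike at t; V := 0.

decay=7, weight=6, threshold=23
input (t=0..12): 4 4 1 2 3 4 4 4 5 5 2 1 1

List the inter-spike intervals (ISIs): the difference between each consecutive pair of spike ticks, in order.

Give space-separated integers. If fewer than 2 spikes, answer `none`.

Answer: 1 3 1 1 1 1 1

Derivation:
t=0: input=4 -> V=0 FIRE
t=1: input=4 -> V=0 FIRE
t=2: input=1 -> V=6
t=3: input=2 -> V=16
t=4: input=3 -> V=0 FIRE
t=5: input=4 -> V=0 FIRE
t=6: input=4 -> V=0 FIRE
t=7: input=4 -> V=0 FIRE
t=8: input=5 -> V=0 FIRE
t=9: input=5 -> V=0 FIRE
t=10: input=2 -> V=12
t=11: input=1 -> V=14
t=12: input=1 -> V=15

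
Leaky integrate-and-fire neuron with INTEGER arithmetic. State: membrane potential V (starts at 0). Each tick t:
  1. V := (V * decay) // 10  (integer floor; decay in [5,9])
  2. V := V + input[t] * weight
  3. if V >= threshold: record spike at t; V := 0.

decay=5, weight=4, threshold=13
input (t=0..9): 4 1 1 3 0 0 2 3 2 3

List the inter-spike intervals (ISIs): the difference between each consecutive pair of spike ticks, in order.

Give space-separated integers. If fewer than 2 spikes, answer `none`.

t=0: input=4 -> V=0 FIRE
t=1: input=1 -> V=4
t=2: input=1 -> V=6
t=3: input=3 -> V=0 FIRE
t=4: input=0 -> V=0
t=5: input=0 -> V=0
t=6: input=2 -> V=8
t=7: input=3 -> V=0 FIRE
t=8: input=2 -> V=8
t=9: input=3 -> V=0 FIRE

Answer: 3 4 2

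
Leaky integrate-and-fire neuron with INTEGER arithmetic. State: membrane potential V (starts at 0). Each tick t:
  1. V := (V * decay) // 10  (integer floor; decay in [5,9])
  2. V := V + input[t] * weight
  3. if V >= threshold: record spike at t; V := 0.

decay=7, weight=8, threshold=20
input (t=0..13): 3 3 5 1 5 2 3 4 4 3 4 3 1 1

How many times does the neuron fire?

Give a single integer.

Answer: 10

Derivation:
t=0: input=3 -> V=0 FIRE
t=1: input=3 -> V=0 FIRE
t=2: input=5 -> V=0 FIRE
t=3: input=1 -> V=8
t=4: input=5 -> V=0 FIRE
t=5: input=2 -> V=16
t=6: input=3 -> V=0 FIRE
t=7: input=4 -> V=0 FIRE
t=8: input=4 -> V=0 FIRE
t=9: input=3 -> V=0 FIRE
t=10: input=4 -> V=0 FIRE
t=11: input=3 -> V=0 FIRE
t=12: input=1 -> V=8
t=13: input=1 -> V=13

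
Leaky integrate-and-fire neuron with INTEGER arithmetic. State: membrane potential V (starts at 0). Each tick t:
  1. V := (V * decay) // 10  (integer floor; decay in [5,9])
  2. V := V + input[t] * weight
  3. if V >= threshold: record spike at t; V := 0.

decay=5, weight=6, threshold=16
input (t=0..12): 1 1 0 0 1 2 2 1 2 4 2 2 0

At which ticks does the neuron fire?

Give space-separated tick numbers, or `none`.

Answer: 6 9 11

Derivation:
t=0: input=1 -> V=6
t=1: input=1 -> V=9
t=2: input=0 -> V=4
t=3: input=0 -> V=2
t=4: input=1 -> V=7
t=5: input=2 -> V=15
t=6: input=2 -> V=0 FIRE
t=7: input=1 -> V=6
t=8: input=2 -> V=15
t=9: input=4 -> V=0 FIRE
t=10: input=2 -> V=12
t=11: input=2 -> V=0 FIRE
t=12: input=0 -> V=0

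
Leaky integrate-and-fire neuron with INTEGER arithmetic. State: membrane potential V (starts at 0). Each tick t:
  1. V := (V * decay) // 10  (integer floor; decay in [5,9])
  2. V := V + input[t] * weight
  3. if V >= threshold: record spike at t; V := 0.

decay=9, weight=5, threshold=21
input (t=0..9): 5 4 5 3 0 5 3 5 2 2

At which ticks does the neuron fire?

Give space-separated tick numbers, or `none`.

t=0: input=5 -> V=0 FIRE
t=1: input=4 -> V=20
t=2: input=5 -> V=0 FIRE
t=3: input=3 -> V=15
t=4: input=0 -> V=13
t=5: input=5 -> V=0 FIRE
t=6: input=3 -> V=15
t=7: input=5 -> V=0 FIRE
t=8: input=2 -> V=10
t=9: input=2 -> V=19

Answer: 0 2 5 7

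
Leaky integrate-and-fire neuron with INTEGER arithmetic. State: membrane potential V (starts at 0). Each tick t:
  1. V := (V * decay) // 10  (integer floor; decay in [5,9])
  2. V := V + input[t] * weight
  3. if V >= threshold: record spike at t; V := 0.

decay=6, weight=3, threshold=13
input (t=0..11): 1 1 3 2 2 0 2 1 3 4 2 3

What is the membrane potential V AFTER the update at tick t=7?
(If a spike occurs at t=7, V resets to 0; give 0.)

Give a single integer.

Answer: 6

Derivation:
t=0: input=1 -> V=3
t=1: input=1 -> V=4
t=2: input=3 -> V=11
t=3: input=2 -> V=12
t=4: input=2 -> V=0 FIRE
t=5: input=0 -> V=0
t=6: input=2 -> V=6
t=7: input=1 -> V=6
t=8: input=3 -> V=12
t=9: input=4 -> V=0 FIRE
t=10: input=2 -> V=6
t=11: input=3 -> V=12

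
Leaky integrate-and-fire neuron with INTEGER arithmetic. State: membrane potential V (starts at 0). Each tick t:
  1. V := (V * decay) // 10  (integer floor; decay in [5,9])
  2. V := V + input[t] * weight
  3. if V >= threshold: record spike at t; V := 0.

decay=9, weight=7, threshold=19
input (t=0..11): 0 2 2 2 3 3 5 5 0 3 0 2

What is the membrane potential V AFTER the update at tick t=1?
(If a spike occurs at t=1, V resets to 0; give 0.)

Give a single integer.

t=0: input=0 -> V=0
t=1: input=2 -> V=14
t=2: input=2 -> V=0 FIRE
t=3: input=2 -> V=14
t=4: input=3 -> V=0 FIRE
t=5: input=3 -> V=0 FIRE
t=6: input=5 -> V=0 FIRE
t=7: input=5 -> V=0 FIRE
t=8: input=0 -> V=0
t=9: input=3 -> V=0 FIRE
t=10: input=0 -> V=0
t=11: input=2 -> V=14

Answer: 14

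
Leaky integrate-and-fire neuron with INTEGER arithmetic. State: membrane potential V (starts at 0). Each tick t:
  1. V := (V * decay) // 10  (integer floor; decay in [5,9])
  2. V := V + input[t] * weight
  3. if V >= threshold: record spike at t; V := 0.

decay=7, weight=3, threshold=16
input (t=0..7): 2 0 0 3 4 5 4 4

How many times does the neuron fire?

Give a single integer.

t=0: input=2 -> V=6
t=1: input=0 -> V=4
t=2: input=0 -> V=2
t=3: input=3 -> V=10
t=4: input=4 -> V=0 FIRE
t=5: input=5 -> V=15
t=6: input=4 -> V=0 FIRE
t=7: input=4 -> V=12

Answer: 2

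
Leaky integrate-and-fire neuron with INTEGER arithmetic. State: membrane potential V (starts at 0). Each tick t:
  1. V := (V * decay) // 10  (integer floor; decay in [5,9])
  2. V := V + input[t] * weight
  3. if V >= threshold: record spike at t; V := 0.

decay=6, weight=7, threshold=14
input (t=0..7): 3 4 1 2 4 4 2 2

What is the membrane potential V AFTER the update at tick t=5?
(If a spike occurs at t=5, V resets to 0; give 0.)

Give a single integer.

Answer: 0

Derivation:
t=0: input=3 -> V=0 FIRE
t=1: input=4 -> V=0 FIRE
t=2: input=1 -> V=7
t=3: input=2 -> V=0 FIRE
t=4: input=4 -> V=0 FIRE
t=5: input=4 -> V=0 FIRE
t=6: input=2 -> V=0 FIRE
t=7: input=2 -> V=0 FIRE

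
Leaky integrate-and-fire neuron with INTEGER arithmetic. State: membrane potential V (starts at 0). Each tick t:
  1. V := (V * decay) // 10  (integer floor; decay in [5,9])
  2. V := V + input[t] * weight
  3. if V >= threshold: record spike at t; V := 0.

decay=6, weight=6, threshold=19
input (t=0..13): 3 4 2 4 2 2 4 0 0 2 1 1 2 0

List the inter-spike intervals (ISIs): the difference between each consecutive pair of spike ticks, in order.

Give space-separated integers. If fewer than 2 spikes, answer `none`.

t=0: input=3 -> V=18
t=1: input=4 -> V=0 FIRE
t=2: input=2 -> V=12
t=3: input=4 -> V=0 FIRE
t=4: input=2 -> V=12
t=5: input=2 -> V=0 FIRE
t=6: input=4 -> V=0 FIRE
t=7: input=0 -> V=0
t=8: input=0 -> V=0
t=9: input=2 -> V=12
t=10: input=1 -> V=13
t=11: input=1 -> V=13
t=12: input=2 -> V=0 FIRE
t=13: input=0 -> V=0

Answer: 2 2 1 6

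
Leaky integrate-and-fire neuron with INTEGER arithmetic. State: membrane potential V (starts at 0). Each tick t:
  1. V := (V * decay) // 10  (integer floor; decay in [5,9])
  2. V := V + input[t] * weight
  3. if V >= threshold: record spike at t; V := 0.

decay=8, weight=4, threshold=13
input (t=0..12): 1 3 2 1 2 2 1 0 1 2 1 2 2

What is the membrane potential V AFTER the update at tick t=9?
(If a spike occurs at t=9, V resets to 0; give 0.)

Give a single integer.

t=0: input=1 -> V=4
t=1: input=3 -> V=0 FIRE
t=2: input=2 -> V=8
t=3: input=1 -> V=10
t=4: input=2 -> V=0 FIRE
t=5: input=2 -> V=8
t=6: input=1 -> V=10
t=7: input=0 -> V=8
t=8: input=1 -> V=10
t=9: input=2 -> V=0 FIRE
t=10: input=1 -> V=4
t=11: input=2 -> V=11
t=12: input=2 -> V=0 FIRE

Answer: 0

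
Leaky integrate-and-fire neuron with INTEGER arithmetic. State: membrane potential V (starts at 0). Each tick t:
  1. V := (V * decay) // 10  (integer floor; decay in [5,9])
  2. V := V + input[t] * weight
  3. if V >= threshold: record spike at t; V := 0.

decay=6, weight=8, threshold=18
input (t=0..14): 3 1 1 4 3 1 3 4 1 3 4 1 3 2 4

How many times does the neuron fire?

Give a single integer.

t=0: input=3 -> V=0 FIRE
t=1: input=1 -> V=8
t=2: input=1 -> V=12
t=3: input=4 -> V=0 FIRE
t=4: input=3 -> V=0 FIRE
t=5: input=1 -> V=8
t=6: input=3 -> V=0 FIRE
t=7: input=4 -> V=0 FIRE
t=8: input=1 -> V=8
t=9: input=3 -> V=0 FIRE
t=10: input=4 -> V=0 FIRE
t=11: input=1 -> V=8
t=12: input=3 -> V=0 FIRE
t=13: input=2 -> V=16
t=14: input=4 -> V=0 FIRE

Answer: 9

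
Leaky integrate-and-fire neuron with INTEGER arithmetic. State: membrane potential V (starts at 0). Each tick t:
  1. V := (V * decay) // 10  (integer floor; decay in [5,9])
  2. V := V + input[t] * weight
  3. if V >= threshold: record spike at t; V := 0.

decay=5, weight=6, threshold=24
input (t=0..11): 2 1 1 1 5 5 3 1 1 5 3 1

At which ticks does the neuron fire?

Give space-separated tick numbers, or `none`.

Answer: 4 5 9

Derivation:
t=0: input=2 -> V=12
t=1: input=1 -> V=12
t=2: input=1 -> V=12
t=3: input=1 -> V=12
t=4: input=5 -> V=0 FIRE
t=5: input=5 -> V=0 FIRE
t=6: input=3 -> V=18
t=7: input=1 -> V=15
t=8: input=1 -> V=13
t=9: input=5 -> V=0 FIRE
t=10: input=3 -> V=18
t=11: input=1 -> V=15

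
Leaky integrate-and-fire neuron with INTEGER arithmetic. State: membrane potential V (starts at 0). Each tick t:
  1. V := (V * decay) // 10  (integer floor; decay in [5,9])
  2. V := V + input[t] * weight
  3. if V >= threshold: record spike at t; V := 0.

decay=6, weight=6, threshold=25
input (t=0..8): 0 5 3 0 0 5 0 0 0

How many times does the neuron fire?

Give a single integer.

t=0: input=0 -> V=0
t=1: input=5 -> V=0 FIRE
t=2: input=3 -> V=18
t=3: input=0 -> V=10
t=4: input=0 -> V=6
t=5: input=5 -> V=0 FIRE
t=6: input=0 -> V=0
t=7: input=0 -> V=0
t=8: input=0 -> V=0

Answer: 2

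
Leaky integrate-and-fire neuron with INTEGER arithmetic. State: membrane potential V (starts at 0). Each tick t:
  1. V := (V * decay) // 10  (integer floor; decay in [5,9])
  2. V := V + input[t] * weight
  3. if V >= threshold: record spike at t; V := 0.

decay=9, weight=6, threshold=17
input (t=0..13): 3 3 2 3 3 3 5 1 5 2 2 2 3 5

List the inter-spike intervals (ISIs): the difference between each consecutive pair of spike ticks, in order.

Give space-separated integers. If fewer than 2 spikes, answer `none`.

t=0: input=3 -> V=0 FIRE
t=1: input=3 -> V=0 FIRE
t=2: input=2 -> V=12
t=3: input=3 -> V=0 FIRE
t=4: input=3 -> V=0 FIRE
t=5: input=3 -> V=0 FIRE
t=6: input=5 -> V=0 FIRE
t=7: input=1 -> V=6
t=8: input=5 -> V=0 FIRE
t=9: input=2 -> V=12
t=10: input=2 -> V=0 FIRE
t=11: input=2 -> V=12
t=12: input=3 -> V=0 FIRE
t=13: input=5 -> V=0 FIRE

Answer: 1 2 1 1 1 2 2 2 1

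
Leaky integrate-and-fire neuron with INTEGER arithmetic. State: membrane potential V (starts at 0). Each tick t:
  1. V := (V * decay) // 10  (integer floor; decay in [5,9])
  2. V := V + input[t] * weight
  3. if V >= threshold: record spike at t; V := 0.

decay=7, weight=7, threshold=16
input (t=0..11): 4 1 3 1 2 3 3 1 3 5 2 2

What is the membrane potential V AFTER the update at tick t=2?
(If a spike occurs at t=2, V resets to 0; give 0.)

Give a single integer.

t=0: input=4 -> V=0 FIRE
t=1: input=1 -> V=7
t=2: input=3 -> V=0 FIRE
t=3: input=1 -> V=7
t=4: input=2 -> V=0 FIRE
t=5: input=3 -> V=0 FIRE
t=6: input=3 -> V=0 FIRE
t=7: input=1 -> V=7
t=8: input=3 -> V=0 FIRE
t=9: input=5 -> V=0 FIRE
t=10: input=2 -> V=14
t=11: input=2 -> V=0 FIRE

Answer: 0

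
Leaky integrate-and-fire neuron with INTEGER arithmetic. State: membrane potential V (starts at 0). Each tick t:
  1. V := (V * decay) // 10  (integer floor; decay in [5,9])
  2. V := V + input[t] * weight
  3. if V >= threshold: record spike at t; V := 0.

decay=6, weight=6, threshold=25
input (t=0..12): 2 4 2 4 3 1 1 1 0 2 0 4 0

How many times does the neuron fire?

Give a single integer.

t=0: input=2 -> V=12
t=1: input=4 -> V=0 FIRE
t=2: input=2 -> V=12
t=3: input=4 -> V=0 FIRE
t=4: input=3 -> V=18
t=5: input=1 -> V=16
t=6: input=1 -> V=15
t=7: input=1 -> V=15
t=8: input=0 -> V=9
t=9: input=2 -> V=17
t=10: input=0 -> V=10
t=11: input=4 -> V=0 FIRE
t=12: input=0 -> V=0

Answer: 3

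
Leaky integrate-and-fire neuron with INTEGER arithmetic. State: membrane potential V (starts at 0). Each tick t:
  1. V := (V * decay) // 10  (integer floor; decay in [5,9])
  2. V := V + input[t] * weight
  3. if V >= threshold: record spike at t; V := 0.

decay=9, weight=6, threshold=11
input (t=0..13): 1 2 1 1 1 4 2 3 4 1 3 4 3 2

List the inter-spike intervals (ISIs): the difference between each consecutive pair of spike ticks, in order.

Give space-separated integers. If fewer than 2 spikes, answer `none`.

Answer: 2 2 1 1 1 2 1 1 1

Derivation:
t=0: input=1 -> V=6
t=1: input=2 -> V=0 FIRE
t=2: input=1 -> V=6
t=3: input=1 -> V=0 FIRE
t=4: input=1 -> V=6
t=5: input=4 -> V=0 FIRE
t=6: input=2 -> V=0 FIRE
t=7: input=3 -> V=0 FIRE
t=8: input=4 -> V=0 FIRE
t=9: input=1 -> V=6
t=10: input=3 -> V=0 FIRE
t=11: input=4 -> V=0 FIRE
t=12: input=3 -> V=0 FIRE
t=13: input=2 -> V=0 FIRE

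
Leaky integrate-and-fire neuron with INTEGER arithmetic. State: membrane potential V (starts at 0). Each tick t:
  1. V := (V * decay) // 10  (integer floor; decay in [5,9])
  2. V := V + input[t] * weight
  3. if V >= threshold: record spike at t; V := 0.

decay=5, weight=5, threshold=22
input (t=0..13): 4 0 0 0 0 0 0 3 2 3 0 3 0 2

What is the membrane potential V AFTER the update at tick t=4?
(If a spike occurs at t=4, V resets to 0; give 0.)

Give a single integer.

Answer: 1

Derivation:
t=0: input=4 -> V=20
t=1: input=0 -> V=10
t=2: input=0 -> V=5
t=3: input=0 -> V=2
t=4: input=0 -> V=1
t=5: input=0 -> V=0
t=6: input=0 -> V=0
t=7: input=3 -> V=15
t=8: input=2 -> V=17
t=9: input=3 -> V=0 FIRE
t=10: input=0 -> V=0
t=11: input=3 -> V=15
t=12: input=0 -> V=7
t=13: input=2 -> V=13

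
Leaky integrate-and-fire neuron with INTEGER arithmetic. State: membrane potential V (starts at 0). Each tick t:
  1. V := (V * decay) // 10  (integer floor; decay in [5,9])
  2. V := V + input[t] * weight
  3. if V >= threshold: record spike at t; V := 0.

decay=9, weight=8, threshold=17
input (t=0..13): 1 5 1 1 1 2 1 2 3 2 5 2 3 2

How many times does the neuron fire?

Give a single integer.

Answer: 6

Derivation:
t=0: input=1 -> V=8
t=1: input=5 -> V=0 FIRE
t=2: input=1 -> V=8
t=3: input=1 -> V=15
t=4: input=1 -> V=0 FIRE
t=5: input=2 -> V=16
t=6: input=1 -> V=0 FIRE
t=7: input=2 -> V=16
t=8: input=3 -> V=0 FIRE
t=9: input=2 -> V=16
t=10: input=5 -> V=0 FIRE
t=11: input=2 -> V=16
t=12: input=3 -> V=0 FIRE
t=13: input=2 -> V=16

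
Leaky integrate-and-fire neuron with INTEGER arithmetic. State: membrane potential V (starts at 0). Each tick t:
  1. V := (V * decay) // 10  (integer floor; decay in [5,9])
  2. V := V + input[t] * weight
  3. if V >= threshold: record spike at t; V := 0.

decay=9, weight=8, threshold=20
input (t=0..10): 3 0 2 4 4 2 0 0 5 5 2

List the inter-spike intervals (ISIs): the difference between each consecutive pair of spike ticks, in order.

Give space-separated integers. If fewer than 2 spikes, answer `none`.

t=0: input=3 -> V=0 FIRE
t=1: input=0 -> V=0
t=2: input=2 -> V=16
t=3: input=4 -> V=0 FIRE
t=4: input=4 -> V=0 FIRE
t=5: input=2 -> V=16
t=6: input=0 -> V=14
t=7: input=0 -> V=12
t=8: input=5 -> V=0 FIRE
t=9: input=5 -> V=0 FIRE
t=10: input=2 -> V=16

Answer: 3 1 4 1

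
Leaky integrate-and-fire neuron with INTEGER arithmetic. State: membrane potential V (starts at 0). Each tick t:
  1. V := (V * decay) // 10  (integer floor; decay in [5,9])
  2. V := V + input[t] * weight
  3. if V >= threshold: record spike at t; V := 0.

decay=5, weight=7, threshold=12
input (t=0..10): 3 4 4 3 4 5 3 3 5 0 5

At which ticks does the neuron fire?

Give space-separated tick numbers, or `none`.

t=0: input=3 -> V=0 FIRE
t=1: input=4 -> V=0 FIRE
t=2: input=4 -> V=0 FIRE
t=3: input=3 -> V=0 FIRE
t=4: input=4 -> V=0 FIRE
t=5: input=5 -> V=0 FIRE
t=6: input=3 -> V=0 FIRE
t=7: input=3 -> V=0 FIRE
t=8: input=5 -> V=0 FIRE
t=9: input=0 -> V=0
t=10: input=5 -> V=0 FIRE

Answer: 0 1 2 3 4 5 6 7 8 10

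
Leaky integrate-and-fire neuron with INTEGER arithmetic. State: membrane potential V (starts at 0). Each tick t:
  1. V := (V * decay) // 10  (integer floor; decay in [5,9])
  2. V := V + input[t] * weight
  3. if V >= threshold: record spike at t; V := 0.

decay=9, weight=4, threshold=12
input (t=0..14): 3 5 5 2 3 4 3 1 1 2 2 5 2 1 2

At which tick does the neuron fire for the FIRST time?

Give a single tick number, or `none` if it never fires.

Answer: 0

Derivation:
t=0: input=3 -> V=0 FIRE
t=1: input=5 -> V=0 FIRE
t=2: input=5 -> V=0 FIRE
t=3: input=2 -> V=8
t=4: input=3 -> V=0 FIRE
t=5: input=4 -> V=0 FIRE
t=6: input=3 -> V=0 FIRE
t=7: input=1 -> V=4
t=8: input=1 -> V=7
t=9: input=2 -> V=0 FIRE
t=10: input=2 -> V=8
t=11: input=5 -> V=0 FIRE
t=12: input=2 -> V=8
t=13: input=1 -> V=11
t=14: input=2 -> V=0 FIRE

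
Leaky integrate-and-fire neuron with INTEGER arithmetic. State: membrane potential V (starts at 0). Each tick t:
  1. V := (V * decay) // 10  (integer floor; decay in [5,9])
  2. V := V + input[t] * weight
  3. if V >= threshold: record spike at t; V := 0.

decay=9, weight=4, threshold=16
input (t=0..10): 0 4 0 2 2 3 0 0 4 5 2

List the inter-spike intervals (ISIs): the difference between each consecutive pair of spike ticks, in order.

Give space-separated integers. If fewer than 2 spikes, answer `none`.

t=0: input=0 -> V=0
t=1: input=4 -> V=0 FIRE
t=2: input=0 -> V=0
t=3: input=2 -> V=8
t=4: input=2 -> V=15
t=5: input=3 -> V=0 FIRE
t=6: input=0 -> V=0
t=7: input=0 -> V=0
t=8: input=4 -> V=0 FIRE
t=9: input=5 -> V=0 FIRE
t=10: input=2 -> V=8

Answer: 4 3 1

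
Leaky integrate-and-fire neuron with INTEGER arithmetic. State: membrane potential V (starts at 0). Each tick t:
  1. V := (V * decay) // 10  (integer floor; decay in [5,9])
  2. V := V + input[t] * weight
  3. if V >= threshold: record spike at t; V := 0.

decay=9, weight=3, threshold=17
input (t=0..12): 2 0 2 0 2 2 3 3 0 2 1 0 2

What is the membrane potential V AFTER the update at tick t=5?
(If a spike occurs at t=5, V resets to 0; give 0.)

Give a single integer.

Answer: 0

Derivation:
t=0: input=2 -> V=6
t=1: input=0 -> V=5
t=2: input=2 -> V=10
t=3: input=0 -> V=9
t=4: input=2 -> V=14
t=5: input=2 -> V=0 FIRE
t=6: input=3 -> V=9
t=7: input=3 -> V=0 FIRE
t=8: input=0 -> V=0
t=9: input=2 -> V=6
t=10: input=1 -> V=8
t=11: input=0 -> V=7
t=12: input=2 -> V=12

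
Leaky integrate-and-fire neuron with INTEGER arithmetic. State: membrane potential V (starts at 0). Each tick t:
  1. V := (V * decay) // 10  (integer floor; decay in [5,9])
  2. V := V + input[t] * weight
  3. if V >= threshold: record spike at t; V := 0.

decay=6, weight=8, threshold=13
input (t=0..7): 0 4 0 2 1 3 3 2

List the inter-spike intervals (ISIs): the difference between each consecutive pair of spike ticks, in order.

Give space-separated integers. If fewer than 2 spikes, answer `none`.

t=0: input=0 -> V=0
t=1: input=4 -> V=0 FIRE
t=2: input=0 -> V=0
t=3: input=2 -> V=0 FIRE
t=4: input=1 -> V=8
t=5: input=3 -> V=0 FIRE
t=6: input=3 -> V=0 FIRE
t=7: input=2 -> V=0 FIRE

Answer: 2 2 1 1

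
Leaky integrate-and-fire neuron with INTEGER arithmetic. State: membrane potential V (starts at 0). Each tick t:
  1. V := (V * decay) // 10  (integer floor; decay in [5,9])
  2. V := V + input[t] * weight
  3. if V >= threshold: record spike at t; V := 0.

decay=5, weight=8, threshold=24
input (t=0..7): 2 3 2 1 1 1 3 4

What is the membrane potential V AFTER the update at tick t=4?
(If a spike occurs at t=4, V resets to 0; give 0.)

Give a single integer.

Answer: 16

Derivation:
t=0: input=2 -> V=16
t=1: input=3 -> V=0 FIRE
t=2: input=2 -> V=16
t=3: input=1 -> V=16
t=4: input=1 -> V=16
t=5: input=1 -> V=16
t=6: input=3 -> V=0 FIRE
t=7: input=4 -> V=0 FIRE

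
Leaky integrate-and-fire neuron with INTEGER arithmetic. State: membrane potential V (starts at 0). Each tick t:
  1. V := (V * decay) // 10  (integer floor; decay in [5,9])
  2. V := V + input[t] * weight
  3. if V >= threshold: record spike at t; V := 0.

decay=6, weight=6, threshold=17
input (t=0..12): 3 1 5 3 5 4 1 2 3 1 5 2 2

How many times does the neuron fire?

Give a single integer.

Answer: 8

Derivation:
t=0: input=3 -> V=0 FIRE
t=1: input=1 -> V=6
t=2: input=5 -> V=0 FIRE
t=3: input=3 -> V=0 FIRE
t=4: input=5 -> V=0 FIRE
t=5: input=4 -> V=0 FIRE
t=6: input=1 -> V=6
t=7: input=2 -> V=15
t=8: input=3 -> V=0 FIRE
t=9: input=1 -> V=6
t=10: input=5 -> V=0 FIRE
t=11: input=2 -> V=12
t=12: input=2 -> V=0 FIRE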